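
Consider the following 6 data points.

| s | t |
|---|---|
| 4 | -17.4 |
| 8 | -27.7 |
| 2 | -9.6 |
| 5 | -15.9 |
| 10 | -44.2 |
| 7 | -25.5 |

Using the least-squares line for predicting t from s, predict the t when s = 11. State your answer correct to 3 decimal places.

-43.455

n = 6, Σx = 36, Σy = -140.3, Σxy = -1010.4, Σx² = 258
Sxx = Σx² − (Σx)²/n = 258 − 216 = 42
Sxy = Σxy − (Σx)(Σy)/n = -1010.4 − (-841.8) = -168.6
b = Sxy/Sxx = -168.6/42 = -4.014286
a = ȳ − b·x̄ = -23.383333 − (-4.014286)·6 = 0.702381
ŷ(11) = a + b·11 = 0.702381 + (-4.014286)·11 = -43.454762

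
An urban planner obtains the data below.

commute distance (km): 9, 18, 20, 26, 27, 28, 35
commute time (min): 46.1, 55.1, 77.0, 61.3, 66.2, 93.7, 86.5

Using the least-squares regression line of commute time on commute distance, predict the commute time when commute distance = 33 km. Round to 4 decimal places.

84.6586

n = 7, Σx = 163, Σy = 485.9, Σxy = 11979, Σx² = 4219
Sxx = Σx² − (Σx)²/n = 4219 − 3795.571429 = 423.428571
Sxy = Σxy − (Σx)(Σy)/n = 11979 − 11314.528571 = 664.471429
b = Sxy/Sxx = 664.471429/423.428571 = 1.569265
a = ȳ − b·x̄ = 69.414286 − 1.569265·23.285714 = 32.872841
ŷ(33) = a + b·33 = 32.872841 + 1.569265·33 = 84.658570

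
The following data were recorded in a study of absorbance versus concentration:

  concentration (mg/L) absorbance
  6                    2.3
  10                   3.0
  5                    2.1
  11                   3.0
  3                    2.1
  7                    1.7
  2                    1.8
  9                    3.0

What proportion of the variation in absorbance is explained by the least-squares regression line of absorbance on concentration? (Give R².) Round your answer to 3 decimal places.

0.669

n = 8, Σx = 53, Σy = 19, Σxy = 136.1, Σx² = 425, Σy² = 47.24
Sxx = Σx² − (Σx)²/n = 425 − 351.125 = 73.875
Sxy = Σxy − (Σx)(Σy)/n = 136.1 − 125.875 = 10.225
Syy = Σy² − (Σy)²/n = 47.24 − 45.125 = 2.115
R² = Sxy²/(Sxx·Syy) = (10.225)²/(73.875·2.115) = 0.669143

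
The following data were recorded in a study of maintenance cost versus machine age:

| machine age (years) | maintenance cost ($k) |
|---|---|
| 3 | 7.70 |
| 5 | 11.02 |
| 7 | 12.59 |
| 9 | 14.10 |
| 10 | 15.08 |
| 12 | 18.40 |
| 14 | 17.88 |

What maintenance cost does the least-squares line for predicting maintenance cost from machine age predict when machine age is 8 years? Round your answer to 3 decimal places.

n = 7, Σx = 60, Σy = 96.77, Σxy = 915.15, Σx² = 604
Sxx = Σx² − (Σx)²/n = 604 − 514.285714 = 89.714286
Sxy = Σxy − (Σx)(Σy)/n = 915.15 − 829.457143 = 85.692857
b = Sxy/Sxx = 85.692857/89.714286 = 0.955175
a = ȳ − b·x̄ = 13.824286 − 0.955175·8.571429 = 5.637070
ŷ(8) = a + b·8 = 5.637070 + 0.955175·8 = 13.278471

13.278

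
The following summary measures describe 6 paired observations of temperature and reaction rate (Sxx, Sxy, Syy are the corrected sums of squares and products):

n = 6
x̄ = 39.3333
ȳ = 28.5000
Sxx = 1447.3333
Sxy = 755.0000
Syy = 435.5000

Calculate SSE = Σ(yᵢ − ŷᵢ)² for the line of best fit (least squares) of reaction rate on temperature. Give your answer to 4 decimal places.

b = Sxy/Sxx = 755/1447.3333 = 0.521649
SSE = Syy − b·Sxy = 435.5 − 0.521649·755 = 41.654989

41.6550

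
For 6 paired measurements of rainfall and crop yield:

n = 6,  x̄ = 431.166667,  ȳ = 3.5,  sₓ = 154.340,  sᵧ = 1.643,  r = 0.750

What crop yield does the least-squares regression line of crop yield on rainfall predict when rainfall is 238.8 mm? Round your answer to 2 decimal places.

b = r · sᵧ/sₓ = 0.75 · 1.643/154.34 = 0.007984
a = ȳ − b·x̄ = 3.5 − 0.007984·431.166667 = 0.057567
ŷ(238.8) = a + b·238.8 = 0.057567 + 0.007984·238.8 = 1.964145

1.96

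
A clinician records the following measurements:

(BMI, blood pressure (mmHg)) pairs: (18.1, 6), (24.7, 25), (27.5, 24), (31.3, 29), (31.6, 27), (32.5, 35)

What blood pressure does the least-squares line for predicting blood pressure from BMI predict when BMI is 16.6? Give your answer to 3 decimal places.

n = 6, Σx = 165.7, Σy = 146, Σxy = 4284.5, Σx² = 4728.45
Sxx = Σx² − (Σx)²/n = 4728.45 − 4576.081667 = 152.368333
Sxy = Σxy − (Σx)(Σy)/n = 4284.5 − 4032.033333 = 252.466667
b = Sxy/Sxx = 252.466667/152.368333 = 1.656950
a = ȳ − b·x̄ = 24.333333 − 1.656950·27.616667 = -21.426095
ŷ(16.6) = a + b·16.6 = -21.426095 + 1.656950·16.6 = 6.079271

6.079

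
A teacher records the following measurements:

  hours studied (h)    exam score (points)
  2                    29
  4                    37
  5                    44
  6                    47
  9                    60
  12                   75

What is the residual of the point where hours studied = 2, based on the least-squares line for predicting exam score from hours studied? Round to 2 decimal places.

0.14

n = 6, Σx = 38, Σy = 292, Σxy = 2148, Σx² = 306
Sxx = Σx² − (Σx)²/n = 306 − 240.666667 = 65.333333
Sxy = Σxy − (Σx)(Σy)/n = 2148 − 1849.333333 = 298.666667
b = Sxy/Sxx = 298.666667/65.333333 = 4.571429
a = ȳ − b·x̄ = 48.666667 − 4.571429·6.333333 = 19.714286
ŷ(2) = 19.714286 + 4.571429·2 = 28.857143
residual = y − ŷ = 29 − 28.857143 = 0.142857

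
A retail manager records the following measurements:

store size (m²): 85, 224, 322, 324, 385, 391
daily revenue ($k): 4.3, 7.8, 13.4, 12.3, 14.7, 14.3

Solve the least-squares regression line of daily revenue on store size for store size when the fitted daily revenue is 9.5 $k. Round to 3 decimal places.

n = 6, Σx = 1731, Σy = 66.8, Σxy = 21663.5, Σx² = 567167
Sxx = Σx² − (Σx)²/n = 567167 − 499393.5 = 67773.5
Sxy = Σxy − (Σx)(Σy)/n = 21663.5 − 19271.8 = 2391.7
b = Sxy/Sxx = 2391.7/67773.5 = 0.035290
a = ȳ − b·x̄ = 11.133333 − 0.035290·288.5 = 0.952282
Set a + b·x = 9.5: x = (9.5 − 0.952282) / 0.035290 = 242.216304

242.216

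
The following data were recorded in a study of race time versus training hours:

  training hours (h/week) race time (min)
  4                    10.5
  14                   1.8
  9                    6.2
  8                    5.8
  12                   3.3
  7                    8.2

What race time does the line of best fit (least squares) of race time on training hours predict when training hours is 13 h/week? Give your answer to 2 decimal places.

n = 6, Σx = 54, Σy = 35.8, Σxy = 266.4, Σx² = 550
Sxx = Σx² − (Σx)²/n = 550 − 486 = 64
Sxy = Σxy − (Σx)(Σy)/n = 266.4 − 322.2 = -55.8
b = Sxy/Sxx = -55.8/64 = -0.871875
a = ȳ − b·x̄ = 5.966667 − (-0.871875)·9 = 13.813542
ŷ(13) = a + b·13 = 13.813542 + (-0.871875)·13 = 2.479167

2.48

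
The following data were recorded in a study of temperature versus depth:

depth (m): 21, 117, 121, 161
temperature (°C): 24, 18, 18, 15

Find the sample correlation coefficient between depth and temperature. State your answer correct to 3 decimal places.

-0.999

n = 4, Σx = 420, Σy = 75, Σxy = 7203, Σx² = 54692, Σy² = 1449
Sxx = Σx² − (Σx)²/n = 54692 − 44100 = 10592
Sxy = Σxy − (Σx)(Σy)/n = 7203 − 7875 = -672
Syy = Σy² − (Σy)²/n = 1449 − 1406.25 = 42.75
r = Sxy/√(Sxx·Syy) = -672/√(452808) = -672/672.910098 = -0.998648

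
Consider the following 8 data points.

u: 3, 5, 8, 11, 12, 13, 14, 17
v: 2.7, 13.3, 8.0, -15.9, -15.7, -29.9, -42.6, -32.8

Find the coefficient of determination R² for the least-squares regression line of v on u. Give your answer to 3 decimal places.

n = 8, Σx = 83, Σy = -112.9, Σxy = -1767.4, Σx² = 1017, Σy² = 4532.09
Sxx = Σx² − (Σx)²/n = 1017 − 861.125 = 155.875
Sxy = Σxy − (Σx)(Σy)/n = -1767.4 − (-1171.3375) = -596.0625
Syy = Σy² − (Σy)²/n = 4532.09 − 1593.30125 = 2938.78875
R² = Sxy²/(Sxx·Syy) = (-596.0625)²/(155.875·2938.78875) = 0.775602

0.776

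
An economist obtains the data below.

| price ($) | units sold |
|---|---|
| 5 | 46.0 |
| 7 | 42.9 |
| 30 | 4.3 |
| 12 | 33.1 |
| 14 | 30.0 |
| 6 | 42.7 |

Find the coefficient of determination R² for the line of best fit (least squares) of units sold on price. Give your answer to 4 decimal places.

n = 6, Σx = 74, Σy = 199, Σxy = 1732.7, Σx² = 1350, Σy² = 7793.8
Sxx = Σx² − (Σx)²/n = 1350 − 912.666667 = 437.333333
Sxy = Σxy − (Σx)(Σy)/n = 1732.7 − 2454.333333 = -721.633333
Syy = Σy² − (Σy)²/n = 7793.8 − 6600.166667 = 1193.633333
R² = Sxy²/(Sxx·Syy) = (-721.633333)²/(437.333333·1193.633333) = 0.997584

0.9976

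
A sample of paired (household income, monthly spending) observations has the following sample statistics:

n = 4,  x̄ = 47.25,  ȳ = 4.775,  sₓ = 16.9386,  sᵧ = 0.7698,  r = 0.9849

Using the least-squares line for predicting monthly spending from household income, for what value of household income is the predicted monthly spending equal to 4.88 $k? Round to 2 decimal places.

b = r · sᵧ/sₓ = 0.9849 · 0.7698/16.9386 = 0.044760
a = ȳ − b·x̄ = 4.775 − 0.044760·47.25 = 2.660078
Set a + b·x = 4.88: x = (4.88 − 2.660078) / 0.044760 = 49.595831

49.60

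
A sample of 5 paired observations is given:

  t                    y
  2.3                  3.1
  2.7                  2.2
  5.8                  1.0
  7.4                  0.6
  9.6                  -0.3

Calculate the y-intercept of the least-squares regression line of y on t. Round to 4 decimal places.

3.6647

n = 5, Σx = 27.8, Σy = 6.6, Σxy = 20.43, Σx² = 193.14
Sxx = Σx² − (Σx)²/n = 193.14 − 154.568 = 38.572
Sxy = Σxy − (Σx)(Σy)/n = 20.43 − 36.696 = -16.266
b = Sxy/Sxx = -16.266/38.572 = -0.421705
a = ȳ − b·x̄ = 1.32 − (-0.421705)·5.56 = 3.664679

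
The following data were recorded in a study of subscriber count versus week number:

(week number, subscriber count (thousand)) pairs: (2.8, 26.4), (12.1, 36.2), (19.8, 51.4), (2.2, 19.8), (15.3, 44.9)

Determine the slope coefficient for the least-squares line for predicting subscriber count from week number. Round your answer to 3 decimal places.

1.642

n = 5, Σx = 52.2, Σy = 178.7, Σxy = 2260.19, Σx² = 785.22
Sxx = Σx² − (Σx)²/n = 785.22 − 544.968 = 240.252
Sxy = Σxy − (Σx)(Σy)/n = 2260.19 − 1865.628 = 394.562
b = Sxy/Sxx = 394.562/240.252 = 1.642284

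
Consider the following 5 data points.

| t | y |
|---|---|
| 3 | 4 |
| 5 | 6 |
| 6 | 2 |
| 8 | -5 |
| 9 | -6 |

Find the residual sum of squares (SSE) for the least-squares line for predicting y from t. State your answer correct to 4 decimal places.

23.1842

n = 5, Σx = 31, Σy = 1, Σxy = -40, Σx² = 215, Σy² = 117
Sxx = Σx² − (Σx)²/n = 215 − 192.2 = 22.8
Sxy = Σxy − (Σx)(Σy)/n = -40 − 6.2 = -46.2
Syy = Σy² − (Σy)²/n = 117 − 0.2 = 116.8
b = Sxy/Sxx = -46.2/22.8 = -2.026316
SSE = Syy − b·Sxy = 116.8 − (-2.026316)·(-46.2) = 23.184211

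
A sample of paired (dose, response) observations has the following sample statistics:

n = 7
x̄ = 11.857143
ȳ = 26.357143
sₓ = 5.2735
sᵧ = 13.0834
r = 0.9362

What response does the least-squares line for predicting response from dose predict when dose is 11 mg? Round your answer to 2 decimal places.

b = r · sᵧ/sₓ = 0.9362 · 13.0834/5.2735 = 2.322685
a = ȳ − b·x̄ = 26.357143 − 2.322685·11.857143 = -1.183265
ŷ(11) = a + b·11 = -1.183265 + 2.322685·11 = 24.366270

24.37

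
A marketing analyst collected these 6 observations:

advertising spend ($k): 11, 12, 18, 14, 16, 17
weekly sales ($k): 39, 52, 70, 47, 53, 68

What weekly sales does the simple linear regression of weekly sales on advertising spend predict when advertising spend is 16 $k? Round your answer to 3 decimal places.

59.907

n = 6, Σx = 88, Σy = 329, Σxy = 4975, Σx² = 1330
Sxx = Σx² − (Σx)²/n = 1330 − 1290.666667 = 39.333333
Sxy = Σxy − (Σx)(Σy)/n = 4975 − 4825.333333 = 149.666667
b = Sxy/Sxx = 149.666667/39.333333 = 3.805085
a = ȳ − b·x̄ = 54.833333 − 3.805085·14.666667 = -0.974576
ŷ(16) = a + b·16 = -0.974576 + 3.805085·16 = 59.906780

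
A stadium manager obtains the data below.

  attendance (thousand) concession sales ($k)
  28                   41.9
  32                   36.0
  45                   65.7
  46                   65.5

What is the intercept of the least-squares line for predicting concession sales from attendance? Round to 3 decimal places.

n = 4, Σx = 151, Σy = 209.1, Σxy = 8294.7, Σx² = 5949
Sxx = Σx² − (Σx)²/n = 5949 − 5700.25 = 248.75
Sxy = Σxy − (Σx)(Σy)/n = 8294.7 − 7893.525 = 401.175
b = Sxy/Sxx = 401.175/248.75 = 1.612764
a = ȳ − b·x̄ = 52.275 − 1.612764·37.75 = -8.606834

-8.607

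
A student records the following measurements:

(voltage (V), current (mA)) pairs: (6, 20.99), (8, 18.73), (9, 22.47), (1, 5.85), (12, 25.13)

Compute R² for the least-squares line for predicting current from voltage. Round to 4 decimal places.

n = 5, Σx = 36, Σy = 93.17, Σxy = 785.42, Σx² = 326, Σy² = 1962.0333
Sxx = Σx² − (Σx)²/n = 326 − 259.2 = 66.8
Sxy = Σxy − (Σx)(Σy)/n = 785.42 − 670.824 = 114.596
Syy = Σy² − (Σy)²/n = 1962.0333 − 1736.12978 = 225.90352
R² = Sxy²/(Sxx·Syy) = (114.596)²/(66.8·225.90352) = 0.870241

0.8702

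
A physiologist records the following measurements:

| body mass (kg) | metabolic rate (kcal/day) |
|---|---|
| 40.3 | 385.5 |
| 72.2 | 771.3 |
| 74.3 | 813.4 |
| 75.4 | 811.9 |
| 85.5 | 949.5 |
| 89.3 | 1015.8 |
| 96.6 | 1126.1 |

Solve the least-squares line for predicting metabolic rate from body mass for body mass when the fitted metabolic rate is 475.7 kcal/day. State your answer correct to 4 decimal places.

48.3194

n = 7, Σx = 533.6, Σy = 5873.5, Σxy = 473550.84, Σx² = 42658.88
Sxx = Σx² − (Σx)²/n = 42658.88 − 40675.565714 = 1983.314286
Sxy = Σxy − (Σx)(Σy)/n = 473550.84 − 447728.514286 = 25822.325714
b = Sxy/Sxx = 25822.325714/1983.314286 = 13.019785
a = ȳ − b·x̄ = 839.071429 − 13.019785·76.228571 = -153.408187
Set a + b·x = 475.7: x = (475.7 − (-153.408187)) / 13.019785 = 48.319399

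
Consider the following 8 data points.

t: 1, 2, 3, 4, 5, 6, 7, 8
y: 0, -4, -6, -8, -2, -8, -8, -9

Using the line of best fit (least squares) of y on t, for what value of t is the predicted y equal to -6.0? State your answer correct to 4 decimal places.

n = 8, Σx = 36, Σy = -45, Σxy = -244, Σx² = 204
Sxx = Σx² − (Σx)²/n = 204 − 162 = 42
Sxy = Σxy − (Σx)(Σy)/n = -244 − (-202.5) = -41.5
b = Sxy/Sxx = -41.5/42 = -0.988095
a = ȳ − b·x̄ = -5.625 − (-0.988095)·4.5 = -1.178571
Set a + b·x = -6.0: x = (-6.0 − (-1.178571)) / (-0.988095) = 4.879518

4.8795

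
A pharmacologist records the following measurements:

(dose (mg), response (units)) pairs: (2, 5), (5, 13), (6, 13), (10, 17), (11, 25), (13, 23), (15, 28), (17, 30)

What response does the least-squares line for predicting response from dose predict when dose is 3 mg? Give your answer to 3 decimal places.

8.103

n = 8, Σx = 79, Σy = 154, Σxy = 1827, Σx² = 969
Sxx = Σx² − (Σx)²/n = 969 − 780.125 = 188.875
Sxy = Σxy − (Σx)(Σy)/n = 1827 − 1520.75 = 306.25
b = Sxy/Sxx = 306.25/188.875 = 1.621443
a = ȳ − b·x̄ = 19.25 − 1.621443·9.875 = 3.238253
ŷ(3) = a + b·3 = 3.238253 + 1.621443·3 = 8.102581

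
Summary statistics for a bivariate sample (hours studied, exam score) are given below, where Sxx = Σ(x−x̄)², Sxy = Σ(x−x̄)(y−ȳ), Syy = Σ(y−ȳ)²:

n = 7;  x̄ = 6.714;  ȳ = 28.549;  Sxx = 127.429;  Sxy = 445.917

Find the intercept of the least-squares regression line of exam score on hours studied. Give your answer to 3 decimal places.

5.054

b = Sxy/Sxx = 445.917/127.429 = 3.499337
a = ȳ − b·x̄ = 28.549 − 3.499337·6.714 = 5.054452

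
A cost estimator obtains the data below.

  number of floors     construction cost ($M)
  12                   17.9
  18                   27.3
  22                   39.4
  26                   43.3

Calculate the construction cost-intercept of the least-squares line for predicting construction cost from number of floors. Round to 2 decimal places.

-5.34

n = 4, Σx = 78, Σy = 127.9, Σxy = 2698.8, Σx² = 1628
Sxx = Σx² − (Σx)²/n = 1628 − 1521 = 107
Sxy = Σxy − (Σx)(Σy)/n = 2698.8 − 2494.05 = 204.75
b = Sxy/Sxx = 204.75/107 = 1.913551
a = ȳ − b·x̄ = 31.975 − 1.913551·19.5 = -5.339252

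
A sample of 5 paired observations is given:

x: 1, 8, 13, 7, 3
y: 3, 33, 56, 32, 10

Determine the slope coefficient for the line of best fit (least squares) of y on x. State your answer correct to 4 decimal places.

n = 5, Σx = 32, Σy = 134, Σxy = 1249, Σx² = 292
Sxx = Σx² − (Σx)²/n = 292 − 204.8 = 87.2
Sxy = Σxy − (Σx)(Σy)/n = 1249 − 857.6 = 391.4
b = Sxy/Sxx = 391.4/87.2 = 4.488532

4.4885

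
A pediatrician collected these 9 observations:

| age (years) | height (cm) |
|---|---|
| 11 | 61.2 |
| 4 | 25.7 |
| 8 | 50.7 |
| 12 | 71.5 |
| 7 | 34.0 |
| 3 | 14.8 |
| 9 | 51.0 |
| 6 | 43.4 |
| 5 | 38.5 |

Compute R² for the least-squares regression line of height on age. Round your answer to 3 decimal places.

n = 9, Σx = 65, Σy = 390.8, Σxy = 3233.9, Σx² = 545, Σy² = 19430.52
Sxx = Σx² − (Σx)²/n = 545 − 469.444444 = 75.555556
Sxy = Σxy − (Σx)(Σy)/n = 3233.9 − 2822.444444 = 411.455556
Syy = Σy² − (Σy)²/n = 19430.52 − 16969.404444 = 2461.115556
R² = Sxy²/(Sxx·Syy) = (411.455556)²/(75.555556·2461.115556) = 0.910432

0.910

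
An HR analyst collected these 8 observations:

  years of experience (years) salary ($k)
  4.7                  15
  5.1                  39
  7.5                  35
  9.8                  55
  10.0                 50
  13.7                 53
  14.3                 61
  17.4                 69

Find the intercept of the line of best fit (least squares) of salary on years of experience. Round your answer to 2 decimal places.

n = 8, Σx = 82.5, Σy = 377, Σxy = 4369.9, Σx² = 995.33
Sxx = Σx² − (Σx)²/n = 995.33 − 850.78125 = 144.54875
Sxy = Σxy − (Σx)(Σy)/n = 4369.9 − 3887.8125 = 482.0875
b = Sxy/Sxx = 482.0875/144.54875 = 3.335121
a = ȳ − b·x̄ = 47.125 − 3.335121·10.3125 = 12.731570

12.73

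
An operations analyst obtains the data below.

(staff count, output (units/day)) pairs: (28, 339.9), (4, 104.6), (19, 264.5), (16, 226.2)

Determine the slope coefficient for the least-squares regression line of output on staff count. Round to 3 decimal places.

9.892

n = 4, Σx = 67, Σy = 935.2, Σxy = 18580.3, Σx² = 1417
Sxx = Σx² − (Σx)²/n = 1417 − 1122.25 = 294.75
Sxy = Σxy − (Σx)(Σy)/n = 18580.3 − 15664.6 = 2915.7
b = Sxy/Sxx = 2915.7/294.75 = 9.892112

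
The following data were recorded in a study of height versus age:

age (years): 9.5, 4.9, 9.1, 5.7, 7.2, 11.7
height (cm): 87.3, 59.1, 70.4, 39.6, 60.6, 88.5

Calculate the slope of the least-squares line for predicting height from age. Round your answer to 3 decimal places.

n = 6, Σx = 48.1, Σy = 405.5, Σxy = 3457.07, Σx² = 418.29
Sxx = Σx² − (Σx)²/n = 418.29 − 385.601667 = 32.688333
Sxy = Σxy − (Σx)(Σy)/n = 3457.07 − 3250.758333 = 206.311667
b = Sxy/Sxx = 206.311667/32.688333 = 6.311477

6.311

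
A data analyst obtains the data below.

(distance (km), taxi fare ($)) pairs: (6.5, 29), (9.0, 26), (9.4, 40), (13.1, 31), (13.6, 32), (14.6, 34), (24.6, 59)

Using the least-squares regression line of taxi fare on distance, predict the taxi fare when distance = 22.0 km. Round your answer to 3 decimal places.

50.210

n = 7, Σx = 90.8, Σy = 251, Σxy = 3587.6, Σx² = 1386.5
Sxx = Σx² − (Σx)²/n = 1386.5 − 1177.805714 = 208.694286
Sxy = Σxy − (Σx)(Σy)/n = 3587.6 − 3255.828571 = 331.771429
b = Sxy/Sxx = 331.771429/208.694286 = 1.589749
a = ȳ − b·x̄ = 35.857143 − 1.589749·12.971429 = 15.235834
ŷ(22.0) = a + b·22.0 = 15.235834 + 1.589749·22 = 50.210301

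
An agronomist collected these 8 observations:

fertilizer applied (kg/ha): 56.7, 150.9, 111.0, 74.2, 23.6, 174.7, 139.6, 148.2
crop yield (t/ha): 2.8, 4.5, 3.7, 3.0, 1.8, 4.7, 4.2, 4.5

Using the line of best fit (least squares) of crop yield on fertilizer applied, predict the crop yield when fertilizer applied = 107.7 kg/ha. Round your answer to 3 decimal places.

n = 8, Σx = 878.9, Σy = 29.2, Σxy = 3587.9, Σx² = 116340.79
Sxx = Σx² − (Σx)²/n = 116340.79 − 96558.15125 = 19782.63875
Sxy = Σxy − (Σx)(Σy)/n = 3587.9 − 3207.985 = 379.915
b = Sxy/Sxx = 379.915/19782.63875 = 0.019204
a = ȳ − b·x̄ = 3.65 − 0.019204·109.8625 = 1.540149
ŷ(107.7) = a + b·107.7 = 1.540149 + 0.019204·107.7 = 3.608470

3.608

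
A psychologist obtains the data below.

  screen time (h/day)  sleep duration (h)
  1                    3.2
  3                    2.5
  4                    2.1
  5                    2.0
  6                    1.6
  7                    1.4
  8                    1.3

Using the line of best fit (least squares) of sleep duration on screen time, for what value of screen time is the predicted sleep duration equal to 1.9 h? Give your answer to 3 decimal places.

n = 7, Σx = 34, Σy = 14.1, Σxy = 58.9, Σx² = 200
Sxx = Σx² − (Σx)²/n = 200 − 165.142857 = 34.857143
Sxy = Σxy − (Σx)(Σy)/n = 58.9 − 68.485714 = -9.585714
b = Sxy/Sxx = -9.585714/34.857143 = -0.275
a = ȳ − b·x̄ = 2.014286 − (-0.275)·4.857143 = 3.35
Set a + b·x = 1.9: x = (1.9 − 3.35) / (-0.275) = 5.272727

5.273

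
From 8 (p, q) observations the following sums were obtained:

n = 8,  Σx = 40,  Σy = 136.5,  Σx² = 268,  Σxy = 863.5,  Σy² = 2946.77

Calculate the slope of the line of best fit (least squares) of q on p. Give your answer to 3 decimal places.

2.662

Sxx = Σx² − (Σx)²/n = 268 − 200 = 68
Sxy = Σxy − (Σx)(Σy)/n = 863.5 − 682.5 = 181
b = Sxy/Sxx = 181/68 = 2.661765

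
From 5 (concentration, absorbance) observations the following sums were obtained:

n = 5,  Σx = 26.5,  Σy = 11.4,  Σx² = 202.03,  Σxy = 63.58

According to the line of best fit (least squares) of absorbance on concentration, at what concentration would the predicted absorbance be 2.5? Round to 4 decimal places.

9.5872

Sxx = Σx² − (Σx)²/n = 202.03 − 140.45 = 61.58
Sxy = Σxy − (Σx)(Σy)/n = 63.58 − 60.42 = 3.16
b = Sxy/Sxx = 3.16/61.58 = 0.051315
a = ȳ − b·x̄ = 2.28 − 0.051315·5.3 = 2.008029
Set a + b·x = 2.5: x = (2.5 − 2.008029) / 0.051315 = 9.587215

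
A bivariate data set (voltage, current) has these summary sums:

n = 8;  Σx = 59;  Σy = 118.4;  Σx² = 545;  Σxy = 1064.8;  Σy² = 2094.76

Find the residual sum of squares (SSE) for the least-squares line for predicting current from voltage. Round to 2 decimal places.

8.33

Sxx = Σx² − (Σx)²/n = 545 − 435.125 = 109.875
Sxy = Σxy − (Σx)(Σy)/n = 1064.8 − 873.2 = 191.6
Syy = Σy² − (Σy)²/n = 2094.76 − 1752.32 = 342.44
b = Sxy/Sxx = 191.6/109.875 = 1.743800
SSE = Syy − b·Sxy = 342.44 − 1.743800·191.6 = 8.327964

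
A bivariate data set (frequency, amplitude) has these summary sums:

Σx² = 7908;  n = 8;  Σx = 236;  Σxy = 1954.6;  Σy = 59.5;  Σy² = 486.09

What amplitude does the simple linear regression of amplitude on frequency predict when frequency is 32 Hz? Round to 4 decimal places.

7.9643

Sxx = Σx² − (Σx)²/n = 7908 − 6962 = 946
Sxy = Σxy − (Σx)(Σy)/n = 1954.6 − 1755.25 = 199.35
b = Sxy/Sxx = 199.35/946 = 0.210729
a = ȳ − b·x̄ = 7.4375 − 0.210729·29.5 = 1.220983
ŷ(32) = a + b·32 = 1.220983 + 0.210729·32 = 7.964323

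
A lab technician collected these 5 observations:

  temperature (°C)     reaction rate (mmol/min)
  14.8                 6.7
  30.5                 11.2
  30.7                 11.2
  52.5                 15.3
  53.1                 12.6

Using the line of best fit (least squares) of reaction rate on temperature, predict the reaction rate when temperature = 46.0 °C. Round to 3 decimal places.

n = 5, Σx = 181.6, Σy = 57, Σxy = 2256.91, Σx² = 7667.64
Sxx = Σx² − (Σx)²/n = 7667.64 − 6595.712 = 1071.928
Sxy = Σxy − (Σx)(Σy)/n = 2256.91 − 2070.24 = 186.67
b = Sxy/Sxx = 186.67/1071.928 = 0.174144
a = ȳ − b·x̄ = 11.4 − 0.174144·36.32 = 5.075084
ŷ(46.0) = a + b·46.0 = 5.075084 + 0.174144·46 = 13.085715

13.086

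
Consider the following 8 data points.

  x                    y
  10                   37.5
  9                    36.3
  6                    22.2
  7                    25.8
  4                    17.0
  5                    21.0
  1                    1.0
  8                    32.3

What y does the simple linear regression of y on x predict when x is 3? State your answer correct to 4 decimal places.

10.9723

n = 8, Σx = 50, Σy = 193.1, Σxy = 1447.9, Σx² = 372
Sxx = Σx² − (Σx)²/n = 372 − 312.5 = 59.5
Sxy = Σxy − (Σx)(Σy)/n = 1447.9 − 1206.875 = 241.025
b = Sxy/Sxx = 241.025/59.5 = 4.050840
a = ȳ − b·x̄ = 24.1375 − 4.050840·6.25 = -1.180252
ŷ(3) = a + b·3 = -1.180252 + 4.050840·3 = 10.972269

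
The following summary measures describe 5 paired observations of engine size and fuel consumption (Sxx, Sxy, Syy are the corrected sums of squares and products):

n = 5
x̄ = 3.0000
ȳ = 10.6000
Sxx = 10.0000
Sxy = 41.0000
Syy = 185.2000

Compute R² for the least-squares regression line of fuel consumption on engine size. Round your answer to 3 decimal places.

0.908

R² = Sxy²/(Sxx·Syy) = (41)²/(10·185.2) = 0.907667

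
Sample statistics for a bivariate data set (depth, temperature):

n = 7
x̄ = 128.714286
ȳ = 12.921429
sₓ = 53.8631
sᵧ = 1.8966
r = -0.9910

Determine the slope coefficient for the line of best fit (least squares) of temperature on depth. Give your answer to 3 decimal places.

b = r · sᵧ/sₓ = -0.991 · 1.8966/53.8631 = -0.034895

-0.035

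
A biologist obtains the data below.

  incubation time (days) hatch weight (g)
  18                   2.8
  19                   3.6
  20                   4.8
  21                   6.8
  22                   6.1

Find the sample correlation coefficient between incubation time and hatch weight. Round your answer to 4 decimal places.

n = 5, Σx = 100, Σy = 24.1, Σxy = 491.8, Σx² = 2010, Σy² = 127.29
Sxx = Σx² − (Σx)²/n = 2010 − 2000 = 10
Sxy = Σxy − (Σx)(Σy)/n = 491.8 − 482 = 9.8
Syy = Σy² − (Σy)²/n = 127.29 − 116.162 = 11.128
r = Sxy/√(Sxx·Syy) = 9.8/√(111.28) = 9.8/10.548934 = 0.929004

0.9290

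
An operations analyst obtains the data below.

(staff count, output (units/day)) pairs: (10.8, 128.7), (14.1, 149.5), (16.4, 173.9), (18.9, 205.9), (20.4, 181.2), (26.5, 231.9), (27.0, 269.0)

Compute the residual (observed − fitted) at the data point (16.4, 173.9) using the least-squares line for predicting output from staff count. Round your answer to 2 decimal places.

3.43

n = 7, Σx = 134.1, Σy = 1340.1, Σxy = 27346.21, Σx² = 2789.03
Sxx = Σx² − (Σx)²/n = 2789.03 − 2568.972857 = 220.057143
Sxy = Σxy − (Σx)(Σy)/n = 27346.21 − 25672.487143 = 1673.722857
b = Sxy/Sxx = 1673.722857/220.057143 = 7.605856
a = ȳ − b·x̄ = 191.442857 − 7.605856·19.157143 = 45.736394
ŷ(16.4) = 45.736394 + 7.605856·16.4 = 170.472427
residual = y − ŷ = 173.9 − 170.472427 = 3.427573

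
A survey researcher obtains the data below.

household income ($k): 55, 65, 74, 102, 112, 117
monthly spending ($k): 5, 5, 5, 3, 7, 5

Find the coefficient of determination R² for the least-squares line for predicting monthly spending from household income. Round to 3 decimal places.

n = 6, Σx = 525, Σy = 30, Σxy = 2645, Σx² = 49363, Σy² = 158
Sxx = Σx² − (Σx)²/n = 49363 − 45937.5 = 3425.5
Sxy = Σxy − (Σx)(Σy)/n = 2645 − 2625 = 20
Syy = Σy² − (Σy)²/n = 158 − 150 = 8
R² = Sxy²/(Sxx·Syy) = (20)²/(3425.5·8) = 0.014596

0.015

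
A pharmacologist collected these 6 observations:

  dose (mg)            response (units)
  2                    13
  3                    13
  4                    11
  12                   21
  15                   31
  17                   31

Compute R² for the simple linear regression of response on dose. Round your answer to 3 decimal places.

0.930

n = 6, Σx = 53, Σy = 120, Σxy = 1353, Σx² = 687, Σy² = 2822
Sxx = Σx² − (Σx)²/n = 687 − 468.166667 = 218.833333
Sxy = Σxy − (Σx)(Σy)/n = 1353 − 1060 = 293
Syy = Σy² − (Σy)²/n = 2822 − 2400 = 422
R² = Sxy²/(Sxx·Syy) = (293)²/(218.833333·422) = 0.929628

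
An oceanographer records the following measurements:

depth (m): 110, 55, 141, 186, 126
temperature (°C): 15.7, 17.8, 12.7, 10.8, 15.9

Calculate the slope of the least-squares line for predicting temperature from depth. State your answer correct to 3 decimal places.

-0.055

n = 5, Σx = 618, Σy = 72.9, Σxy = 8508.9, Σx² = 85478
Sxx = Σx² − (Σx)²/n = 85478 − 76384.8 = 9093.2
Sxy = Σxy − (Σx)(Σy)/n = 8508.9 − 9010.44 = -501.54
b = Sxy/Sxx = -501.54/9093.2 = -0.055156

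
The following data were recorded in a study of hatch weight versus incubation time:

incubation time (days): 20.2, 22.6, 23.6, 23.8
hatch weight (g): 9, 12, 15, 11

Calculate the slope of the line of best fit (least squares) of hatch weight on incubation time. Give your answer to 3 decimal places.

n = 4, Σx = 90.2, Σy = 47, Σxy = 1068.8, Σx² = 2042.2
Sxx = Σx² − (Σx)²/n = 2042.2 − 2034.01 = 8.19
Sxy = Σxy − (Σx)(Σy)/n = 1068.8 − 1059.85 = 8.95
b = Sxy/Sxx = 8.95/8.19 = 1.092796

1.093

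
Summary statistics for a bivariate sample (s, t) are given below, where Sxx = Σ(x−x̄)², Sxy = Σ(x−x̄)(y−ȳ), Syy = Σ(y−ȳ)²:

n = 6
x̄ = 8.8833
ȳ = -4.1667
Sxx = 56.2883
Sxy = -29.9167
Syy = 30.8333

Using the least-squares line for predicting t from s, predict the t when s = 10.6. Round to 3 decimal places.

b = Sxy/Sxx = -29.9167/56.2883 = -0.531491
a = ȳ − b·x̄ = -4.1667 − (-0.531491)·8.8833 = 0.554690
ŷ(10.6) = a + b·10.6 = 0.554690 + (-0.531491)·10.6 = -5.079110

-5.079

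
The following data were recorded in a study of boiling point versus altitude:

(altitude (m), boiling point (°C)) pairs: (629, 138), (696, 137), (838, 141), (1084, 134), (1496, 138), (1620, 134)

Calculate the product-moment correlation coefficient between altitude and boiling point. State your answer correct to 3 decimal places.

-0.470

n = 6, Σx = 6363, Σy = 822, Σxy = 869096, Σx² = 7619773, Σy² = 112650
Sxx = Σx² − (Σx)²/n = 7619773 − 6747961.5 = 871811.5
Sxy = Σxy − (Σx)(Σy)/n = 869096 − 871731 = -2635
Syy = Σy² − (Σy)²/n = 112650 − 112614 = 36
r = Sxy/√(Sxx·Syy) = -2635/√(31385214) = -2635/5602.250798 = -0.470347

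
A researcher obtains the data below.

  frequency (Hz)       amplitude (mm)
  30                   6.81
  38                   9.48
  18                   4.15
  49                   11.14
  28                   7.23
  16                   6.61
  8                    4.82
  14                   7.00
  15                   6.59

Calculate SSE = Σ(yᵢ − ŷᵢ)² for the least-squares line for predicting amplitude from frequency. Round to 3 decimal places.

n = 9, Σx = 216, Σy = 63.83, Σxy = 1728.71, Σx² = 6594, Σy² = 489.1941
Sxx = Σx² − (Σx)²/n = 6594 − 5184 = 1410
Sxy = Σxy − (Σx)(Σy)/n = 1728.71 − 1531.92 = 196.79
Syy = Σy² − (Σy)²/n = 489.1941 − 452.696544 = 36.497556
b = Sxy/Sxx = 196.79/1410 = 0.139567
SSE = Syy − b·Sxy = 36.497556 − 0.139567·196.79 = 9.032092

9.032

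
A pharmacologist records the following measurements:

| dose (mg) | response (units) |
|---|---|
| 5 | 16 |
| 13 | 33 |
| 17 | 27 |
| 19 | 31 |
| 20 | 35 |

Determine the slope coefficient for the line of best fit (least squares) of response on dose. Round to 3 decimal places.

n = 5, Σx = 74, Σy = 142, Σxy = 2257, Σx² = 1244
Sxx = Σx² − (Σx)²/n = 1244 − 1095.2 = 148.8
Sxy = Σxy − (Σx)(Σy)/n = 2257 − 2101.6 = 155.4
b = Sxy/Sxx = 155.4/148.8 = 1.044355

1.044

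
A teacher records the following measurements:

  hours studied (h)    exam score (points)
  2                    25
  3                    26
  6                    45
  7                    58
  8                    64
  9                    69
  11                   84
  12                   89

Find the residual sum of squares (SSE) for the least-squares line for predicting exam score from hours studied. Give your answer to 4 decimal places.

41.5886

n = 8, Σx = 58, Σy = 460, Σxy = 3929, Σx² = 508, Σy² = 30524
Sxx = Σx² − (Σx)²/n = 508 − 420.5 = 87.5
Sxy = Σxy − (Σx)(Σy)/n = 3929 − 3335 = 594
Syy = Σy² − (Σy)²/n = 30524 − 26450 = 4074
b = Sxy/Sxx = 594/87.5 = 6.788571
SSE = Syy − b·Sxy = 4074 − 6.788571·594 = 41.588571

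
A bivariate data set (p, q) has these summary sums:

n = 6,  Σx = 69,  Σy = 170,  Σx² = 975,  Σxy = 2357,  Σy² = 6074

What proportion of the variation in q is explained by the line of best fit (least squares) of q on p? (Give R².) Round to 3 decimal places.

Sxx = Σx² − (Σx)²/n = 975 − 793.5 = 181.5
Sxy = Σxy − (Σx)(Σy)/n = 2357 − 1955 = 402
Syy = Σy² − (Σy)²/n = 6074 − 4816.666667 = 1257.333333
R² = Sxy²/(Sxx·Syy) = (402)²/(181.5·1257.333333) = 0.708150

0.708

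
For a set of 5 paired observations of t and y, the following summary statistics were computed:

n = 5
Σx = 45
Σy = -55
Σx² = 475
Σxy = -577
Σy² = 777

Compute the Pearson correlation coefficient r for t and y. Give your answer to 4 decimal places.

-0.7473

Sxx = Σx² − (Σx)²/n = 475 − 405 = 70
Sxy = Σxy − (Σx)(Σy)/n = -577 − (-495) = -82
Syy = Σy² − (Σy)²/n = 777 − 605 = 172
r = Sxy/√(Sxx·Syy) = -82/√(12040) = -82/109.726934 = -0.747310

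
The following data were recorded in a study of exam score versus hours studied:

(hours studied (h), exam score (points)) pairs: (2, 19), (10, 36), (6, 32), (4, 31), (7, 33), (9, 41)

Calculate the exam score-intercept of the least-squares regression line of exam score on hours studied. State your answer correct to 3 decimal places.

18.309

n = 6, Σx = 38, Σy = 192, Σxy = 1314, Σx² = 286
Sxx = Σx² − (Σx)²/n = 286 − 240.666667 = 45.333333
Sxy = Σxy − (Σx)(Σy)/n = 1314 − 1216 = 98
b = Sxy/Sxx = 98/45.333333 = 2.161765
a = ȳ − b·x̄ = 32 − 2.161765·6.333333 = 18.308824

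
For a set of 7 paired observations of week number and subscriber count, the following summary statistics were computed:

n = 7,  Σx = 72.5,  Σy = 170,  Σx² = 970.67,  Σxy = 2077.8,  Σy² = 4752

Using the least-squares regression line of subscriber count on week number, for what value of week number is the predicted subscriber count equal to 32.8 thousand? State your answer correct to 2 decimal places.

Sxx = Σx² − (Σx)²/n = 970.67 − 750.892857 = 219.777143
Sxy = Σxy − (Σx)(Σy)/n = 2077.8 − 1760.714286 = 317.085714
b = Sxy/Sxx = 317.085714/219.777143 = 1.442760
a = ȳ − b·x̄ = 24.285714 − 1.442760·10.357143 = 9.342841
Set a + b·x = 32.8: x = (32.8 − 9.342841) / 1.442760 = 16.258529

16.26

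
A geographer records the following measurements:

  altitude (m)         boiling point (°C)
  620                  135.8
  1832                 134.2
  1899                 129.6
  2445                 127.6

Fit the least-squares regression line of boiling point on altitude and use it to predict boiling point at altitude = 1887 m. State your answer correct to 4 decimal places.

n = 4, Σx = 6796, Σy = 527.2, Σxy = 888142.8, Σx² = 13324850
Sxx = Σx² − (Σx)²/n = 13324850 − 11546404 = 1778446
Sxy = Σxy − (Σx)(Σy)/n = 888142.8 − 895712.8 = -7570
b = Sxy/Sxx = -7570/1778446 = -0.004257
a = ȳ − b·x̄ = 131.8 − (-0.004257)·1699 = 139.031836
ŷ(1887) = a + b·1887 = 139.031836 + (-0.004257)·1887 = 130.999773

130.9998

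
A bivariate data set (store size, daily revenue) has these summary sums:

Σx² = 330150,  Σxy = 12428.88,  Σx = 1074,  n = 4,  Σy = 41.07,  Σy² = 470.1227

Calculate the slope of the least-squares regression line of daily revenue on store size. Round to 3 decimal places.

Sxx = Σx² − (Σx)²/n = 330150 − 288369 = 41781
Sxy = Σxy − (Σx)(Σy)/n = 12428.88 − 11027.295 = 1401.585
b = Sxy/Sxx = 1401.585/41781 = 0.033546

0.034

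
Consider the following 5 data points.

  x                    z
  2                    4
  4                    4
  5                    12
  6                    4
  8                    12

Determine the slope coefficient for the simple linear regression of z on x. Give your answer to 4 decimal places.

n = 5, Σx = 25, Σy = 36, Σxy = 204, Σx² = 145
Sxx = Σx² − (Σx)²/n = 145 − 125 = 20
Sxy = Σxy − (Σx)(Σy)/n = 204 − 180 = 24
b = Sxy/Sxx = 24/20 = 1.2

1.2000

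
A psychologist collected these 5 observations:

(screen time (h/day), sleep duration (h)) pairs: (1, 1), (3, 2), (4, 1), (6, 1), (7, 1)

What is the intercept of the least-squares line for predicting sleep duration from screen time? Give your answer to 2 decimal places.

1.42

n = 5, Σx = 21, Σy = 6, Σxy = 24, Σx² = 111
Sxx = Σx² − (Σx)²/n = 111 − 88.2 = 22.8
Sxy = Σxy − (Σx)(Σy)/n = 24 − 25.2 = -1.2
b = Sxy/Sxx = -1.2/22.8 = -0.052632
a = ȳ − b·x̄ = 1.2 − (-0.052632)·4.2 = 1.421053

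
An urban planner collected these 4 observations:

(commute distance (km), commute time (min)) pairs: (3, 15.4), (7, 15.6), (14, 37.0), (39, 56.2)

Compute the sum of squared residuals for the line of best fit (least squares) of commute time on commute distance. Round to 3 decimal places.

n = 4, Σx = 63, Σy = 124.2, Σxy = 2865.2, Σx² = 1775, Σy² = 5007.96
Sxx = Σx² − (Σx)²/n = 1775 − 992.25 = 782.75
Sxy = Σxy − (Σx)(Σy)/n = 2865.2 − 1956.15 = 909.05
Syy = Σy² − (Σy)²/n = 5007.96 − 3856.41 = 1151.55
b = Sxy/Sxx = 909.05/782.75 = 1.161354
SSE = Syy − b·Sxy = 1151.55 − 1.161354·909.05 = 95.820965

95.821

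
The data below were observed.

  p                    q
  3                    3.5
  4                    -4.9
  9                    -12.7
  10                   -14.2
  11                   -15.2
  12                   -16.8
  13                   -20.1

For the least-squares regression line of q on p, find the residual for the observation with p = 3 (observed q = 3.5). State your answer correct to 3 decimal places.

3.164

n = 7, Σx = 62, Σy = -80.4, Σxy = -895.5, Σx² = 640
Sxx = Σx² − (Σx)²/n = 640 − 549.142857 = 90.857143
Sxy = Σxy − (Σx)(Σy)/n = -895.5 − (-712.114286) = -183.385714
b = Sxy/Sxx = -183.385714/90.857143 = -2.018396
a = ȳ − b·x̄ = -11.485714 − (-2.018396)·8.857143 = 6.391509
ŷ(3) = 6.391509 + (-2.018396)·3 = 0.336321
residual = y − ŷ = 3.5 − 0.336321 = 3.163679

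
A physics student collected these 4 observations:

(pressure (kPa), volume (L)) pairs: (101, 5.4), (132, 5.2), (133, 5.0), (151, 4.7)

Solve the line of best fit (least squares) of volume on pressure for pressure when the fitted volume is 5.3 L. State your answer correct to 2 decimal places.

112.41

n = 4, Σx = 517, Σy = 20.3, Σxy = 2606.5, Σx² = 68115
Sxx = Σx² − (Σx)²/n = 68115 − 66822.25 = 1292.75
Sxy = Σxy − (Σx)(Σy)/n = 2606.5 − 2623.775 = -17.275
b = Sxy/Sxx = -17.275/1292.75 = -0.013363
a = ȳ − b·x̄ = 5.075 − (-0.013363)·129.25 = 6.802166
Set a + b·x = 5.3: x = (5.3 − 6.802166) / (-0.013363) = 112.412446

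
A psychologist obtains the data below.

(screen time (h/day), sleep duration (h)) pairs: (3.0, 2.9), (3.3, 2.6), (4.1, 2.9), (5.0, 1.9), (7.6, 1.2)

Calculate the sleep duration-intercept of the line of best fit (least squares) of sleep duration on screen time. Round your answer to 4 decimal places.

4.0208

n = 5, Σx = 23, Σy = 11.5, Σxy = 47.79, Σx² = 119.46
Sxx = Σx² − (Σx)²/n = 119.46 − 105.8 = 13.66
Sxy = Σxy − (Σx)(Σy)/n = 47.79 − 52.9 = -5.11
b = Sxy/Sxx = -5.11/13.66 = -0.374085
a = ȳ − b·x̄ = 2.3 − (-0.374085)·4.6 = 4.020791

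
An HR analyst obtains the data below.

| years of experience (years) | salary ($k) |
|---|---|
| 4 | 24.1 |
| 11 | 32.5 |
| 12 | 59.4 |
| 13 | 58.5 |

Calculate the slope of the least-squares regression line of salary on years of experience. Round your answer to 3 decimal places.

n = 4, Σx = 40, Σy = 174.5, Σxy = 1927.2, Σx² = 450
Sxx = Σx² − (Σx)²/n = 450 − 400 = 50
Sxy = Σxy − (Σx)(Σy)/n = 1927.2 − 1745 = 182.2
b = Sxy/Sxx = 182.2/50 = 3.644

3.644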